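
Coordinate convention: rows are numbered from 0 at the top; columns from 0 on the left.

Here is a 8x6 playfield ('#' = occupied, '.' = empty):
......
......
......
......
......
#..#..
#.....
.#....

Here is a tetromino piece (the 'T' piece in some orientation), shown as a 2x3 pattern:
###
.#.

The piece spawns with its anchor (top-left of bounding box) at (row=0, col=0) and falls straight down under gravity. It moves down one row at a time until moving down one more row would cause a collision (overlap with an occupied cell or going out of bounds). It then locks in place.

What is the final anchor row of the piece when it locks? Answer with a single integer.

Spawn at (row=0, col=0). Try each row:
  row 0: fits
  row 1: fits
  row 2: fits
  row 3: fits
  row 4: fits
  row 5: blocked -> lock at row 4

Answer: 4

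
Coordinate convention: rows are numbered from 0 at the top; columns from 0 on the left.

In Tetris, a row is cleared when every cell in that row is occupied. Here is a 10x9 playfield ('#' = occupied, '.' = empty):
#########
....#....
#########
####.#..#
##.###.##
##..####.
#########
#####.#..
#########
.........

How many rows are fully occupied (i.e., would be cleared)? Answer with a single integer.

Answer: 4

Derivation:
Check each row:
  row 0: 0 empty cells -> FULL (clear)
  row 1: 8 empty cells -> not full
  row 2: 0 empty cells -> FULL (clear)
  row 3: 3 empty cells -> not full
  row 4: 2 empty cells -> not full
  row 5: 3 empty cells -> not full
  row 6: 0 empty cells -> FULL (clear)
  row 7: 3 empty cells -> not full
  row 8: 0 empty cells -> FULL (clear)
  row 9: 9 empty cells -> not full
Total rows cleared: 4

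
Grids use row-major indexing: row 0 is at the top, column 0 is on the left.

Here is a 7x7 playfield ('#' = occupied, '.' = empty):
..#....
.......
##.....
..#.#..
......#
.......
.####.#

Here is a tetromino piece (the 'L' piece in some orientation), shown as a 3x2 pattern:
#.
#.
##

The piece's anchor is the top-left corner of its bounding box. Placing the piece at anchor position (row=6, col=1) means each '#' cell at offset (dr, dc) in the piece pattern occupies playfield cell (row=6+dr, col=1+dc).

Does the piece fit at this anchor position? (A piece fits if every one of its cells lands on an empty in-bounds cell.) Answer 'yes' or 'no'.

Check each piece cell at anchor (6, 1):
  offset (0,0) -> (6,1): occupied ('#') -> FAIL
  offset (1,0) -> (7,1): out of bounds -> FAIL
  offset (2,0) -> (8,1): out of bounds -> FAIL
  offset (2,1) -> (8,2): out of bounds -> FAIL
All cells valid: no

Answer: no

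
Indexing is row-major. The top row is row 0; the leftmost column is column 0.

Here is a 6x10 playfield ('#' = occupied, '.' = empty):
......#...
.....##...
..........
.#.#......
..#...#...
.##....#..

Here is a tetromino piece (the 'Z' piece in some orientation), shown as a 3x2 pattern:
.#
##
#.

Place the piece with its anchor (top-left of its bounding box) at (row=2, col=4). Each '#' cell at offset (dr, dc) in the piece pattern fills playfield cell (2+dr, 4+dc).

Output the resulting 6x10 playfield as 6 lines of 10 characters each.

Fill (2+0,4+1) = (2,5)
Fill (2+1,4+0) = (3,4)
Fill (2+1,4+1) = (3,5)
Fill (2+2,4+0) = (4,4)

Answer: ......#...
.....##...
.....#....
.#.###....
..#.#.#...
.##....#..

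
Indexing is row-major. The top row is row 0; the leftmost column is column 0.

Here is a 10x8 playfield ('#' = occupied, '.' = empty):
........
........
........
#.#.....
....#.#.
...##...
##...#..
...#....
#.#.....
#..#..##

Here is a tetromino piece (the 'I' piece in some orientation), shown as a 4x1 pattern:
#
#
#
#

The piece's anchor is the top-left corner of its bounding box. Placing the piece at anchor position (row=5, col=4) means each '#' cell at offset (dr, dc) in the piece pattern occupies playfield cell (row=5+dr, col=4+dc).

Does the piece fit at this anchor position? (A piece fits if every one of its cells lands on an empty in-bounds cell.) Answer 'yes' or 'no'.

Check each piece cell at anchor (5, 4):
  offset (0,0) -> (5,4): occupied ('#') -> FAIL
  offset (1,0) -> (6,4): empty -> OK
  offset (2,0) -> (7,4): empty -> OK
  offset (3,0) -> (8,4): empty -> OK
All cells valid: no

Answer: no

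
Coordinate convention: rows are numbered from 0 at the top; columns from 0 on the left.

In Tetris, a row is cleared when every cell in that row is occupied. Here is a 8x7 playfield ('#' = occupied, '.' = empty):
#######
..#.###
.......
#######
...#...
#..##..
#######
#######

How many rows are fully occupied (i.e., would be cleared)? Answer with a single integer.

Check each row:
  row 0: 0 empty cells -> FULL (clear)
  row 1: 3 empty cells -> not full
  row 2: 7 empty cells -> not full
  row 3: 0 empty cells -> FULL (clear)
  row 4: 6 empty cells -> not full
  row 5: 4 empty cells -> not full
  row 6: 0 empty cells -> FULL (clear)
  row 7: 0 empty cells -> FULL (clear)
Total rows cleared: 4

Answer: 4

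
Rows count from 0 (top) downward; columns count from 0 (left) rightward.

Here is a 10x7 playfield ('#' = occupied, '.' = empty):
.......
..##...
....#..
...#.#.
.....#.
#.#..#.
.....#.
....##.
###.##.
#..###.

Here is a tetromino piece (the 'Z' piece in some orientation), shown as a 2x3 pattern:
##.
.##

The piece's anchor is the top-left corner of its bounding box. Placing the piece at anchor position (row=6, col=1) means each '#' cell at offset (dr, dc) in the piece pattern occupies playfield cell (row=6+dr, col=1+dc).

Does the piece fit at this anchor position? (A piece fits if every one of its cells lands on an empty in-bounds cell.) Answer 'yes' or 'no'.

Check each piece cell at anchor (6, 1):
  offset (0,0) -> (6,1): empty -> OK
  offset (0,1) -> (6,2): empty -> OK
  offset (1,1) -> (7,2): empty -> OK
  offset (1,2) -> (7,3): empty -> OK
All cells valid: yes

Answer: yes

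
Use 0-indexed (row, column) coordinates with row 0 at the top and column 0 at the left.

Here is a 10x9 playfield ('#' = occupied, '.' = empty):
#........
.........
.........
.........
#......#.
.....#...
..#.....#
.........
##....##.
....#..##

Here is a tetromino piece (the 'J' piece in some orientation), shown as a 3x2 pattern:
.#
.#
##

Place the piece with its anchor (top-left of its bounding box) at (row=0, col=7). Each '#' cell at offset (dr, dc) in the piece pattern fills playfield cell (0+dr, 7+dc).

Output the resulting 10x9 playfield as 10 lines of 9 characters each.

Fill (0+0,7+1) = (0,8)
Fill (0+1,7+1) = (1,8)
Fill (0+2,7+0) = (2,7)
Fill (0+2,7+1) = (2,8)

Answer: #.......#
........#
.......##
.........
#......#.
.....#...
..#.....#
.........
##....##.
....#..##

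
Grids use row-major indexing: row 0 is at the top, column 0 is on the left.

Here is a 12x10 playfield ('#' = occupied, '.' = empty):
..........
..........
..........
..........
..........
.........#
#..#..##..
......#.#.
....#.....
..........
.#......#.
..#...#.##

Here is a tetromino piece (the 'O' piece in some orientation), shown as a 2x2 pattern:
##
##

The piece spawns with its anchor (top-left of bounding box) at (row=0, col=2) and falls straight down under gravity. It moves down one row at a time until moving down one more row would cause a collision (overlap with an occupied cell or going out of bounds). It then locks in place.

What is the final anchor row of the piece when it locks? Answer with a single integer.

Answer: 4

Derivation:
Spawn at (row=0, col=2). Try each row:
  row 0: fits
  row 1: fits
  row 2: fits
  row 3: fits
  row 4: fits
  row 5: blocked -> lock at row 4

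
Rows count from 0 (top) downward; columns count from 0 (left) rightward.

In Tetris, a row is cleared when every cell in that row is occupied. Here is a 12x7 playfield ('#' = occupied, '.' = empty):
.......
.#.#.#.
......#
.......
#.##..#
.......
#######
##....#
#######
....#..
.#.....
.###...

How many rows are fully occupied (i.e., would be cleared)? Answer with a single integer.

Check each row:
  row 0: 7 empty cells -> not full
  row 1: 4 empty cells -> not full
  row 2: 6 empty cells -> not full
  row 3: 7 empty cells -> not full
  row 4: 3 empty cells -> not full
  row 5: 7 empty cells -> not full
  row 6: 0 empty cells -> FULL (clear)
  row 7: 4 empty cells -> not full
  row 8: 0 empty cells -> FULL (clear)
  row 9: 6 empty cells -> not full
  row 10: 6 empty cells -> not full
  row 11: 4 empty cells -> not full
Total rows cleared: 2

Answer: 2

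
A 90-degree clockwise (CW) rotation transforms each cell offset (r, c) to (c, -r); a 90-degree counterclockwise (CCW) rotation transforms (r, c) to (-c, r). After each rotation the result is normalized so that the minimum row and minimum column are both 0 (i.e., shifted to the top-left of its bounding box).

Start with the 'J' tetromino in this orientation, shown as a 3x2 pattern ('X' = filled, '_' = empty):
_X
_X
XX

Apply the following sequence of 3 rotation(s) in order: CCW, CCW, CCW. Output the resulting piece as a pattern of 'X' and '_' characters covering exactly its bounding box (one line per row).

Answer: X__
XXX

Derivation:
Start:
_X
_X
XX
After rotation 1 (CCW):
XXX
__X
After rotation 2 (CCW):
XX
X_
X_
After rotation 3 (CCW):
X__
XXX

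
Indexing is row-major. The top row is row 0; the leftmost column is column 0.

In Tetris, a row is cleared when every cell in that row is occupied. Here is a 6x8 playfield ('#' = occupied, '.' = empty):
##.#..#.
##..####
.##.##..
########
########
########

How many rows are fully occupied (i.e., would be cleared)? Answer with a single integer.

Check each row:
  row 0: 4 empty cells -> not full
  row 1: 2 empty cells -> not full
  row 2: 4 empty cells -> not full
  row 3: 0 empty cells -> FULL (clear)
  row 4: 0 empty cells -> FULL (clear)
  row 5: 0 empty cells -> FULL (clear)
Total rows cleared: 3

Answer: 3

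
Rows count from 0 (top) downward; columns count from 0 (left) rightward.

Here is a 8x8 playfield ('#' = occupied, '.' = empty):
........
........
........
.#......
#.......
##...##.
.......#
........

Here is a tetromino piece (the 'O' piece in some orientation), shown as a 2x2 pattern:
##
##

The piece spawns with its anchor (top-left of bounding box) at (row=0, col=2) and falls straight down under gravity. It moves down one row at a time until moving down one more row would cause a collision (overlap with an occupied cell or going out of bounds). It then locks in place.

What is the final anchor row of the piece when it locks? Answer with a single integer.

Answer: 6

Derivation:
Spawn at (row=0, col=2). Try each row:
  row 0: fits
  row 1: fits
  row 2: fits
  row 3: fits
  row 4: fits
  row 5: fits
  row 6: fits
  row 7: blocked -> lock at row 6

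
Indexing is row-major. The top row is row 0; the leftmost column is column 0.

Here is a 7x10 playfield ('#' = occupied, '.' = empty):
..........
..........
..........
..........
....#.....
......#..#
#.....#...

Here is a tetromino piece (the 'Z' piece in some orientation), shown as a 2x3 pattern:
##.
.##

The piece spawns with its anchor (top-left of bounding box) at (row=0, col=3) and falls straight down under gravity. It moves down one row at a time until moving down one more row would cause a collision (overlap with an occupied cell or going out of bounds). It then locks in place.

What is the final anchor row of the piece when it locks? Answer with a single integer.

Answer: 2

Derivation:
Spawn at (row=0, col=3). Try each row:
  row 0: fits
  row 1: fits
  row 2: fits
  row 3: blocked -> lock at row 2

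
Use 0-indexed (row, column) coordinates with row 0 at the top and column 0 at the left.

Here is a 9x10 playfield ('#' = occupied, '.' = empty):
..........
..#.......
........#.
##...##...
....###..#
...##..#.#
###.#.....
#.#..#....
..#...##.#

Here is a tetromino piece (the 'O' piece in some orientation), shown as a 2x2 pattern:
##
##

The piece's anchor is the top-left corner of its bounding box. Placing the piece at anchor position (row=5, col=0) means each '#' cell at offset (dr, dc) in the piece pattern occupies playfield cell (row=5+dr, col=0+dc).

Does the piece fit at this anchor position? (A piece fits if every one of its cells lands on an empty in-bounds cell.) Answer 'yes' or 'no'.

Check each piece cell at anchor (5, 0):
  offset (0,0) -> (5,0): empty -> OK
  offset (0,1) -> (5,1): empty -> OK
  offset (1,0) -> (6,0): occupied ('#') -> FAIL
  offset (1,1) -> (6,1): occupied ('#') -> FAIL
All cells valid: no

Answer: no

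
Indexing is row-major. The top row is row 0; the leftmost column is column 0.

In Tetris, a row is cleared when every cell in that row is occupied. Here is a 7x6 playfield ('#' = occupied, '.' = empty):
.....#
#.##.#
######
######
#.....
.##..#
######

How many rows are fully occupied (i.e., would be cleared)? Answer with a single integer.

Answer: 3

Derivation:
Check each row:
  row 0: 5 empty cells -> not full
  row 1: 2 empty cells -> not full
  row 2: 0 empty cells -> FULL (clear)
  row 3: 0 empty cells -> FULL (clear)
  row 4: 5 empty cells -> not full
  row 5: 3 empty cells -> not full
  row 6: 0 empty cells -> FULL (clear)
Total rows cleared: 3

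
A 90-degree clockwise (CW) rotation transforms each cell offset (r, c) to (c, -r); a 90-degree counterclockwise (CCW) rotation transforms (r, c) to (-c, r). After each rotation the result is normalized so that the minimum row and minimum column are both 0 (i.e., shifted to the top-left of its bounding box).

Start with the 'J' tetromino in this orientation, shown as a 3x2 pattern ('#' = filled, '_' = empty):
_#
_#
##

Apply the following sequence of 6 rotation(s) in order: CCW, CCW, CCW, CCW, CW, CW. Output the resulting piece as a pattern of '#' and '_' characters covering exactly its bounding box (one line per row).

Start:
_#
_#
##
After rotation 1 (CCW):
###
__#
After rotation 2 (CCW):
##
#_
#_
After rotation 3 (CCW):
#__
###
After rotation 4 (CCW):
_#
_#
##
After rotation 5 (CW):
#__
###
After rotation 6 (CW):
##
#_
#_

Answer: ##
#_
#_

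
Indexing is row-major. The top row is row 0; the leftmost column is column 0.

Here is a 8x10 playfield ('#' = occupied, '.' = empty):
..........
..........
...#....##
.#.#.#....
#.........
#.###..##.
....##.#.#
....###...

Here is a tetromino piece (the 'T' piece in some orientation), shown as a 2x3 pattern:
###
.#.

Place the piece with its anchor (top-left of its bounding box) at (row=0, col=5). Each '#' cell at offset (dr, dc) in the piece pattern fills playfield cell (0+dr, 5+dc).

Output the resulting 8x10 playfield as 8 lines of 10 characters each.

Answer: .....###..
......#...
...#....##
.#.#.#....
#.........
#.###..##.
....##.#.#
....###...

Derivation:
Fill (0+0,5+0) = (0,5)
Fill (0+0,5+1) = (0,6)
Fill (0+0,5+2) = (0,7)
Fill (0+1,5+1) = (1,6)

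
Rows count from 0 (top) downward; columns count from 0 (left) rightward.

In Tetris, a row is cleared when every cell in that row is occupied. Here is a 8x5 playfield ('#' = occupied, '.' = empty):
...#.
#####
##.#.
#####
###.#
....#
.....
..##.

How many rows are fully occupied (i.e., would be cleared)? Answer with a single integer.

Answer: 2

Derivation:
Check each row:
  row 0: 4 empty cells -> not full
  row 1: 0 empty cells -> FULL (clear)
  row 2: 2 empty cells -> not full
  row 3: 0 empty cells -> FULL (clear)
  row 4: 1 empty cell -> not full
  row 5: 4 empty cells -> not full
  row 6: 5 empty cells -> not full
  row 7: 3 empty cells -> not full
Total rows cleared: 2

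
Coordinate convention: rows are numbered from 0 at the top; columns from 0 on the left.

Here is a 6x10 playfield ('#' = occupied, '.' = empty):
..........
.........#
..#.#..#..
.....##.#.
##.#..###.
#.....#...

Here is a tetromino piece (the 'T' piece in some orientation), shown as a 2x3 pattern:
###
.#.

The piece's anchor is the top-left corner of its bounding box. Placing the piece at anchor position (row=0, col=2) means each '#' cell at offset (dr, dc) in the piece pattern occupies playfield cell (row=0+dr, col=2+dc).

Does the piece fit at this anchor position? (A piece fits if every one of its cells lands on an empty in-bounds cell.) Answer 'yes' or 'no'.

Answer: yes

Derivation:
Check each piece cell at anchor (0, 2):
  offset (0,0) -> (0,2): empty -> OK
  offset (0,1) -> (0,3): empty -> OK
  offset (0,2) -> (0,4): empty -> OK
  offset (1,1) -> (1,3): empty -> OK
All cells valid: yes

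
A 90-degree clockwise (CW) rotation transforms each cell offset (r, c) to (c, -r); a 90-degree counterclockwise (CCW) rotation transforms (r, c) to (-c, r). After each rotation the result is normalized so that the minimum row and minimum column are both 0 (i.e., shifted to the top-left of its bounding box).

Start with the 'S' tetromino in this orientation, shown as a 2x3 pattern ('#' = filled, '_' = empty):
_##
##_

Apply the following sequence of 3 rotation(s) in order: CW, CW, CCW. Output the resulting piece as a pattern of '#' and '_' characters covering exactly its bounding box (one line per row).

Start:
_##
##_
After rotation 1 (CW):
#_
##
_#
After rotation 2 (CW):
_##
##_
After rotation 3 (CCW):
#_
##
_#

Answer: #_
##
_#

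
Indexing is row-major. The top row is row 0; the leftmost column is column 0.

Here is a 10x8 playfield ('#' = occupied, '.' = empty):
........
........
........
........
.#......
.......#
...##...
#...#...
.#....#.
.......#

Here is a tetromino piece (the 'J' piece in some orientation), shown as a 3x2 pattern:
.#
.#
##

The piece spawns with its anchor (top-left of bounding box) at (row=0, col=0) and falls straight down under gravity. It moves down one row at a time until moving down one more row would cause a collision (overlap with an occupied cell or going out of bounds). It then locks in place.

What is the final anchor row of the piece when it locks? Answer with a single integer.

Spawn at (row=0, col=0). Try each row:
  row 0: fits
  row 1: fits
  row 2: blocked -> lock at row 1

Answer: 1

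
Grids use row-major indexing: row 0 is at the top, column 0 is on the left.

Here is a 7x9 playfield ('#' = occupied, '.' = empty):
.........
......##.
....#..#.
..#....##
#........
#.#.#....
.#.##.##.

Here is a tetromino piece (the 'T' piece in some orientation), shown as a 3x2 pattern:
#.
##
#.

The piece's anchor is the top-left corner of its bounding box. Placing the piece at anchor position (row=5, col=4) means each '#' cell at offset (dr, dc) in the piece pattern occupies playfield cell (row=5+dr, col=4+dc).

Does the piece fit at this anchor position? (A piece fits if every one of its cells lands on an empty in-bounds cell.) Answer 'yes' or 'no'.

Check each piece cell at anchor (5, 4):
  offset (0,0) -> (5,4): occupied ('#') -> FAIL
  offset (1,0) -> (6,4): occupied ('#') -> FAIL
  offset (1,1) -> (6,5): empty -> OK
  offset (2,0) -> (7,4): out of bounds -> FAIL
All cells valid: no

Answer: no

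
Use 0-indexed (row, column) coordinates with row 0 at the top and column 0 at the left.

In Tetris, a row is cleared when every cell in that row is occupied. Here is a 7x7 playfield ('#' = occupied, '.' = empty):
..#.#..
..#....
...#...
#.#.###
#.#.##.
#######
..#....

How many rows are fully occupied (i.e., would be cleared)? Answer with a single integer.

Answer: 1

Derivation:
Check each row:
  row 0: 5 empty cells -> not full
  row 1: 6 empty cells -> not full
  row 2: 6 empty cells -> not full
  row 3: 2 empty cells -> not full
  row 4: 3 empty cells -> not full
  row 5: 0 empty cells -> FULL (clear)
  row 6: 6 empty cells -> not full
Total rows cleared: 1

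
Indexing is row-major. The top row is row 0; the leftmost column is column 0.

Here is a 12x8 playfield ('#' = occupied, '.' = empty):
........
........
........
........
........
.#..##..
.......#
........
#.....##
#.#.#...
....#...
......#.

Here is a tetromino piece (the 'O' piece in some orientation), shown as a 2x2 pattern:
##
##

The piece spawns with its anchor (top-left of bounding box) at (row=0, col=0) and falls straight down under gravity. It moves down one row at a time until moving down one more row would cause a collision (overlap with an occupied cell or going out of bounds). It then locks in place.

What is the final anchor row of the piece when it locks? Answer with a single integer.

Answer: 3

Derivation:
Spawn at (row=0, col=0). Try each row:
  row 0: fits
  row 1: fits
  row 2: fits
  row 3: fits
  row 4: blocked -> lock at row 3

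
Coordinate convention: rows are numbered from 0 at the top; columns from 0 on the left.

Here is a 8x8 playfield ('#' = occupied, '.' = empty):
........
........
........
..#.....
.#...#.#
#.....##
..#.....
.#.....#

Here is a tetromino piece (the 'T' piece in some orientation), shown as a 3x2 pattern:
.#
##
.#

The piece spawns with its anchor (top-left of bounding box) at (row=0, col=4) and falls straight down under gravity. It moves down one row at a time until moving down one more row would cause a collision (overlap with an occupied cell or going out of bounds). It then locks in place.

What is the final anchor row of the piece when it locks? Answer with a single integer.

Answer: 1

Derivation:
Spawn at (row=0, col=4). Try each row:
  row 0: fits
  row 1: fits
  row 2: blocked -> lock at row 1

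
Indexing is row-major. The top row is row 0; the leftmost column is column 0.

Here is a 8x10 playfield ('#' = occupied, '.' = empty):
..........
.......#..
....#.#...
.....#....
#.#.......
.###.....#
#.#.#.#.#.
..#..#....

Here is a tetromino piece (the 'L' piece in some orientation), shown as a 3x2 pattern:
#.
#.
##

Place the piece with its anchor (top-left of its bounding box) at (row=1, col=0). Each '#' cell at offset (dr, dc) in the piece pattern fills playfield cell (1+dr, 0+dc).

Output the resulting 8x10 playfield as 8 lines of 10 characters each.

Answer: ..........
#......#..
#...#.#...
##...#....
#.#.......
.###.....#
#.#.#.#.#.
..#..#....

Derivation:
Fill (1+0,0+0) = (1,0)
Fill (1+1,0+0) = (2,0)
Fill (1+2,0+0) = (3,0)
Fill (1+2,0+1) = (3,1)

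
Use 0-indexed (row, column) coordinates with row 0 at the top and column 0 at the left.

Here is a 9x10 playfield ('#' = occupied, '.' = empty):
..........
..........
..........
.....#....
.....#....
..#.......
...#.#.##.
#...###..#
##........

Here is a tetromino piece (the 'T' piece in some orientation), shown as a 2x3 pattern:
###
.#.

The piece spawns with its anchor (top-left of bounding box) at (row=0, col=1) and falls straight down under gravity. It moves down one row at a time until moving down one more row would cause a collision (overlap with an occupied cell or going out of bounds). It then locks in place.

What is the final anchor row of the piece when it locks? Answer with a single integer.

Answer: 3

Derivation:
Spawn at (row=0, col=1). Try each row:
  row 0: fits
  row 1: fits
  row 2: fits
  row 3: fits
  row 4: blocked -> lock at row 3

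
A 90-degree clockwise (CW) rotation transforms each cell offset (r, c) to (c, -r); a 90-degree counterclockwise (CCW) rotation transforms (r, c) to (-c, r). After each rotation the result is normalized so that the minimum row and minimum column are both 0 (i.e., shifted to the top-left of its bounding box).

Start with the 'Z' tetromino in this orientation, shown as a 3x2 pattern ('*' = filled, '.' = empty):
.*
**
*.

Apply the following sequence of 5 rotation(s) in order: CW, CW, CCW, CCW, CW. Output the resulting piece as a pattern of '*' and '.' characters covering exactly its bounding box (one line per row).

Start:
.*
**
*.
After rotation 1 (CW):
**.
.**
After rotation 2 (CW):
.*
**
*.
After rotation 3 (CCW):
**.
.**
After rotation 4 (CCW):
.*
**
*.
After rotation 5 (CW):
**.
.**

Answer: **.
.**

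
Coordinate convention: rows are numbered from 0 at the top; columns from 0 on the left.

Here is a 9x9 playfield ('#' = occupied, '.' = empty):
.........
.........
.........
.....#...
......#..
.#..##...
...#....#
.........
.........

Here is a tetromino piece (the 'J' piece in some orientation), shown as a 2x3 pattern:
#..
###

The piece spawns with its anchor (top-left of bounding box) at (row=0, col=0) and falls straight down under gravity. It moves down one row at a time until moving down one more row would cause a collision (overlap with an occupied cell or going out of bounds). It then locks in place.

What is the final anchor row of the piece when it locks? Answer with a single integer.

Spawn at (row=0, col=0). Try each row:
  row 0: fits
  row 1: fits
  row 2: fits
  row 3: fits
  row 4: blocked -> lock at row 3

Answer: 3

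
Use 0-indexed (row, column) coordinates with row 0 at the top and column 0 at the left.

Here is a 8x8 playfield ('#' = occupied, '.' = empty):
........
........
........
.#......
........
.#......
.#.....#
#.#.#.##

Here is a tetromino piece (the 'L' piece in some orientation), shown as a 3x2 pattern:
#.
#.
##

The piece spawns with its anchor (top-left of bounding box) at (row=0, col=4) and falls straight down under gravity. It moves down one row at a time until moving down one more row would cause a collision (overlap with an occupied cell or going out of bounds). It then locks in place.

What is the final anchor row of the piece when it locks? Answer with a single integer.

Answer: 4

Derivation:
Spawn at (row=0, col=4). Try each row:
  row 0: fits
  row 1: fits
  row 2: fits
  row 3: fits
  row 4: fits
  row 5: blocked -> lock at row 4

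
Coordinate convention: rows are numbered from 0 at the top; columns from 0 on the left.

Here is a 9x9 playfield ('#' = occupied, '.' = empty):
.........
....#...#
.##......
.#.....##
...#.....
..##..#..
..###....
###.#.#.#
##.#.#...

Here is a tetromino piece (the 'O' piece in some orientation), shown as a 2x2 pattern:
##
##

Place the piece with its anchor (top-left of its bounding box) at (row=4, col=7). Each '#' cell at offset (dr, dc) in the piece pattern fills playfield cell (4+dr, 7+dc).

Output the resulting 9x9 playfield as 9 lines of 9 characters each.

Fill (4+0,7+0) = (4,7)
Fill (4+0,7+1) = (4,8)
Fill (4+1,7+0) = (5,7)
Fill (4+1,7+1) = (5,8)

Answer: .........
....#...#
.##......
.#.....##
...#...##
..##..###
..###....
###.#.#.#
##.#.#...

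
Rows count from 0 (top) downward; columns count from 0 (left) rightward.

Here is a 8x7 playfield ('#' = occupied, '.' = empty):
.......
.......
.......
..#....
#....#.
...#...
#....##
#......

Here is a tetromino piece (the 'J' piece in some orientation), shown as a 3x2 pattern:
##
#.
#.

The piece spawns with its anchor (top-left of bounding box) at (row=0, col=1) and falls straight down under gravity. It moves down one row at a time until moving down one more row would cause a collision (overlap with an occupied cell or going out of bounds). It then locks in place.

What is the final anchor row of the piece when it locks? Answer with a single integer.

Answer: 2

Derivation:
Spawn at (row=0, col=1). Try each row:
  row 0: fits
  row 1: fits
  row 2: fits
  row 3: blocked -> lock at row 2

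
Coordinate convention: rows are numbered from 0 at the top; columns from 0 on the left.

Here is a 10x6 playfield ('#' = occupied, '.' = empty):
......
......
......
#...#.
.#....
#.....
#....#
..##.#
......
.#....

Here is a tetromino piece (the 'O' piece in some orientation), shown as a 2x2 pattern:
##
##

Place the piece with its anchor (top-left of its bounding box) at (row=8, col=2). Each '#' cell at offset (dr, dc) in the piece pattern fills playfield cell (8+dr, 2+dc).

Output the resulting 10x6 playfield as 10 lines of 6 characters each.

Answer: ......
......
......
#...#.
.#....
#.....
#....#
..##.#
..##..
.###..

Derivation:
Fill (8+0,2+0) = (8,2)
Fill (8+0,2+1) = (8,3)
Fill (8+1,2+0) = (9,2)
Fill (8+1,2+1) = (9,3)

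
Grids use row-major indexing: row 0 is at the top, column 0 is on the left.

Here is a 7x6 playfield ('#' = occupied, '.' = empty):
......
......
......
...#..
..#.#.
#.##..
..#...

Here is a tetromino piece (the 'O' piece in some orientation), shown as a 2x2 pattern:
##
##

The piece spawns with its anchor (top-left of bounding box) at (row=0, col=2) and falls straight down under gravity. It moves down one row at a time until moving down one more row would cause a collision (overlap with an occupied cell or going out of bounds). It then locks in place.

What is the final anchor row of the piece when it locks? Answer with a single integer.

Answer: 1

Derivation:
Spawn at (row=0, col=2). Try each row:
  row 0: fits
  row 1: fits
  row 2: blocked -> lock at row 1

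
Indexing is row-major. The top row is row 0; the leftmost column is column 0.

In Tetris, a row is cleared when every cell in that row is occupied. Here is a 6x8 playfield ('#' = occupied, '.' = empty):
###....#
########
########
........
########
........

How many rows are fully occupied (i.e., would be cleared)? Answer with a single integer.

Check each row:
  row 0: 4 empty cells -> not full
  row 1: 0 empty cells -> FULL (clear)
  row 2: 0 empty cells -> FULL (clear)
  row 3: 8 empty cells -> not full
  row 4: 0 empty cells -> FULL (clear)
  row 5: 8 empty cells -> not full
Total rows cleared: 3

Answer: 3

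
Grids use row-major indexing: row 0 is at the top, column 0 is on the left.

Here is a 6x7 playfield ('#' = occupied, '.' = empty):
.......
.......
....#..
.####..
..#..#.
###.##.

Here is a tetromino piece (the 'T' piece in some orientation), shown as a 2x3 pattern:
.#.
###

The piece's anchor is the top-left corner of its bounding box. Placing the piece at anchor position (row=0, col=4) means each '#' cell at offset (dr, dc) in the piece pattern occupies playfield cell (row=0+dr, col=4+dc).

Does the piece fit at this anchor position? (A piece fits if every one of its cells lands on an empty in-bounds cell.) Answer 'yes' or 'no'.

Check each piece cell at anchor (0, 4):
  offset (0,1) -> (0,5): empty -> OK
  offset (1,0) -> (1,4): empty -> OK
  offset (1,1) -> (1,5): empty -> OK
  offset (1,2) -> (1,6): empty -> OK
All cells valid: yes

Answer: yes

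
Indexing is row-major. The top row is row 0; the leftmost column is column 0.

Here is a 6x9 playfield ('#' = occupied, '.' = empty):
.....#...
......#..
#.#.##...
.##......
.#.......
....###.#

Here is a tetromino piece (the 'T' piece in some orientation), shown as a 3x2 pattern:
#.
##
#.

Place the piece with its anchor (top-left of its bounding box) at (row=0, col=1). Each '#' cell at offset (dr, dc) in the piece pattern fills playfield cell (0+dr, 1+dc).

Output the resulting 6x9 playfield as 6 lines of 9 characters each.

Answer: .#...#...
.##...#..
###.##...
.##......
.#.......
....###.#

Derivation:
Fill (0+0,1+0) = (0,1)
Fill (0+1,1+0) = (1,1)
Fill (0+1,1+1) = (1,2)
Fill (0+2,1+0) = (2,1)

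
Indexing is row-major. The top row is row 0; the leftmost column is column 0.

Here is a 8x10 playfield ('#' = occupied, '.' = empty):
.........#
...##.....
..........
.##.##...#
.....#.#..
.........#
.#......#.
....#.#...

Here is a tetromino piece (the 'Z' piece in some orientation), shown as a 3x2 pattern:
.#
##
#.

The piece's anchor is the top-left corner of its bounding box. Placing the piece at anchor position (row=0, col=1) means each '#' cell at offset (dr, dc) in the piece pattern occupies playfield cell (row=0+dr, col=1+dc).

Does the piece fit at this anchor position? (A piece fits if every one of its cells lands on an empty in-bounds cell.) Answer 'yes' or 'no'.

Answer: yes

Derivation:
Check each piece cell at anchor (0, 1):
  offset (0,1) -> (0,2): empty -> OK
  offset (1,0) -> (1,1): empty -> OK
  offset (1,1) -> (1,2): empty -> OK
  offset (2,0) -> (2,1): empty -> OK
All cells valid: yes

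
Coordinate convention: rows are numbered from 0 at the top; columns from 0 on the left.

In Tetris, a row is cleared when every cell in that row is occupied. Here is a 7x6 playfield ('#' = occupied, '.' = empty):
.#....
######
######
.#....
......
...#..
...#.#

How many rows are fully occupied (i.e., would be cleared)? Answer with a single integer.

Answer: 2

Derivation:
Check each row:
  row 0: 5 empty cells -> not full
  row 1: 0 empty cells -> FULL (clear)
  row 2: 0 empty cells -> FULL (clear)
  row 3: 5 empty cells -> not full
  row 4: 6 empty cells -> not full
  row 5: 5 empty cells -> not full
  row 6: 4 empty cells -> not full
Total rows cleared: 2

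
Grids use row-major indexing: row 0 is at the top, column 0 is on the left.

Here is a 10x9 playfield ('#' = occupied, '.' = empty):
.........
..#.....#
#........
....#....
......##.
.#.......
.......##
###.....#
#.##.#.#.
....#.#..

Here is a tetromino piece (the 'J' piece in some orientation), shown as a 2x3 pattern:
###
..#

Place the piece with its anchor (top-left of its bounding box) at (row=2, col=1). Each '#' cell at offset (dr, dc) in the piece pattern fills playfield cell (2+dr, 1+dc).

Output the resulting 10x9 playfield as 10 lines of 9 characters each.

Answer: .........
..#.....#
####.....
...##....
......##.
.#.......
.......##
###.....#
#.##.#.#.
....#.#..

Derivation:
Fill (2+0,1+0) = (2,1)
Fill (2+0,1+1) = (2,2)
Fill (2+0,1+2) = (2,3)
Fill (2+1,1+2) = (3,3)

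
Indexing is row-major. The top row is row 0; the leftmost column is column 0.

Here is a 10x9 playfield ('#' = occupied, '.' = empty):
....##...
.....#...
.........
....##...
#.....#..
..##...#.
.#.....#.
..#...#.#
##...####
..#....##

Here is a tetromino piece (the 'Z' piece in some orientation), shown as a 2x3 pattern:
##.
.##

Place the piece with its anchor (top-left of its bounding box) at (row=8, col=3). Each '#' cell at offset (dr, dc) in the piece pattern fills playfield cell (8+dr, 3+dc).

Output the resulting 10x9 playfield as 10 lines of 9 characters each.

Answer: ....##...
.....#...
.........
....##...
#.....#..
..##...#.
.#.....#.
..#...#.#
##.######
..#.##.##

Derivation:
Fill (8+0,3+0) = (8,3)
Fill (8+0,3+1) = (8,4)
Fill (8+1,3+1) = (9,4)
Fill (8+1,3+2) = (9,5)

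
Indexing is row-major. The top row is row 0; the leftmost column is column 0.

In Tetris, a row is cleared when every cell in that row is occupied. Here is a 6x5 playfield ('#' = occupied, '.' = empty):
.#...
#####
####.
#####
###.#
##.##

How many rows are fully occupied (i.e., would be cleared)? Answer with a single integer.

Check each row:
  row 0: 4 empty cells -> not full
  row 1: 0 empty cells -> FULL (clear)
  row 2: 1 empty cell -> not full
  row 3: 0 empty cells -> FULL (clear)
  row 4: 1 empty cell -> not full
  row 5: 1 empty cell -> not full
Total rows cleared: 2

Answer: 2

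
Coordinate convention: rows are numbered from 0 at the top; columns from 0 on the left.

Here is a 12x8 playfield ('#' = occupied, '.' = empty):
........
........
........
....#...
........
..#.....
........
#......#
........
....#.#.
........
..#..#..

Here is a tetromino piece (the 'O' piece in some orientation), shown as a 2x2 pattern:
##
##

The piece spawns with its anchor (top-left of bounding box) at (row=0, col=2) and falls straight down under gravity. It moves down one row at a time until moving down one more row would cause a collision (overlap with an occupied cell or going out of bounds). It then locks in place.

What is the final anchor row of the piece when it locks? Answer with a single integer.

Spawn at (row=0, col=2). Try each row:
  row 0: fits
  row 1: fits
  row 2: fits
  row 3: fits
  row 4: blocked -> lock at row 3

Answer: 3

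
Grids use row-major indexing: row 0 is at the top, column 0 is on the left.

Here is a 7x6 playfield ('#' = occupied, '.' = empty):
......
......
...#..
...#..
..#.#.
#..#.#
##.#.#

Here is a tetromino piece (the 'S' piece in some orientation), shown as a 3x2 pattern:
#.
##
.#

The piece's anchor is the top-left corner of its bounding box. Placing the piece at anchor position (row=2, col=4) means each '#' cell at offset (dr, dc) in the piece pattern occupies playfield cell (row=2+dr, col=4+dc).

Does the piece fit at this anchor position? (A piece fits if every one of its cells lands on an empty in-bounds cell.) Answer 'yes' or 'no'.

Check each piece cell at anchor (2, 4):
  offset (0,0) -> (2,4): empty -> OK
  offset (1,0) -> (3,4): empty -> OK
  offset (1,1) -> (3,5): empty -> OK
  offset (2,1) -> (4,5): empty -> OK
All cells valid: yes

Answer: yes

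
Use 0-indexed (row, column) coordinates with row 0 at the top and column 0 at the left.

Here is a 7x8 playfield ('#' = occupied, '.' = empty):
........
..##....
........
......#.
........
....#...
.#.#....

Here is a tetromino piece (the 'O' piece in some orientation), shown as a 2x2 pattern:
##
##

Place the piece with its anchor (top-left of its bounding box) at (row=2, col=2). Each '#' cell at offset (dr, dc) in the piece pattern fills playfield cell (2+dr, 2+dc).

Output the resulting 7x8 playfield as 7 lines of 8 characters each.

Answer: ........
..##....
..##....
..##..#.
........
....#...
.#.#....

Derivation:
Fill (2+0,2+0) = (2,2)
Fill (2+0,2+1) = (2,3)
Fill (2+1,2+0) = (3,2)
Fill (2+1,2+1) = (3,3)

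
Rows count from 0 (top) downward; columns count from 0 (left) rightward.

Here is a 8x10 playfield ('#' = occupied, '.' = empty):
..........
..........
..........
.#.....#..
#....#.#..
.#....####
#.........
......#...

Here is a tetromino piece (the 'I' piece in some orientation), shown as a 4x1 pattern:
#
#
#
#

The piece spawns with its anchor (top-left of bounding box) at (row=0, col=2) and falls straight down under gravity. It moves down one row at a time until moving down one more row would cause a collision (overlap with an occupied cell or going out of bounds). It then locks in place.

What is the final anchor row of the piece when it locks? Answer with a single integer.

Answer: 4

Derivation:
Spawn at (row=0, col=2). Try each row:
  row 0: fits
  row 1: fits
  row 2: fits
  row 3: fits
  row 4: fits
  row 5: blocked -> lock at row 4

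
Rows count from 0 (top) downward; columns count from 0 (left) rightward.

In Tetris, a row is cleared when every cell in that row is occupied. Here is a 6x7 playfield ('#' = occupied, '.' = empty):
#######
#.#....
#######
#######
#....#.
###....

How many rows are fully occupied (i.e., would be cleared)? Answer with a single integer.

Check each row:
  row 0: 0 empty cells -> FULL (clear)
  row 1: 5 empty cells -> not full
  row 2: 0 empty cells -> FULL (clear)
  row 3: 0 empty cells -> FULL (clear)
  row 4: 5 empty cells -> not full
  row 5: 4 empty cells -> not full
Total rows cleared: 3

Answer: 3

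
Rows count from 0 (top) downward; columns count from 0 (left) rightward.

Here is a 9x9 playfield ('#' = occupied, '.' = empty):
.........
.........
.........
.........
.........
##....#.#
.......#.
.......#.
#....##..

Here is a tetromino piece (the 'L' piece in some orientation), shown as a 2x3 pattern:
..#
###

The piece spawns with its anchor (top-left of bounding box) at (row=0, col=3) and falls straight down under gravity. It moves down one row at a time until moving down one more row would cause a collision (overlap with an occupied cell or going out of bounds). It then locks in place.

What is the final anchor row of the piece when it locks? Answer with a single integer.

Answer: 6

Derivation:
Spawn at (row=0, col=3). Try each row:
  row 0: fits
  row 1: fits
  row 2: fits
  row 3: fits
  row 4: fits
  row 5: fits
  row 6: fits
  row 7: blocked -> lock at row 6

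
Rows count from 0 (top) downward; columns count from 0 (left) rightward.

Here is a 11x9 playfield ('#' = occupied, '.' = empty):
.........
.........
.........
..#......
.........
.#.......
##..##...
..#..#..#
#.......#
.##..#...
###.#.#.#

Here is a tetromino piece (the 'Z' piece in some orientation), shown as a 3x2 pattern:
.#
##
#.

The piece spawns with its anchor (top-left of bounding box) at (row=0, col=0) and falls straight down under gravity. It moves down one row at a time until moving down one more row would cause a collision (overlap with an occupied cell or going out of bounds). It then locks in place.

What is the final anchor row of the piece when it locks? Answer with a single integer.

Spawn at (row=0, col=0). Try each row:
  row 0: fits
  row 1: fits
  row 2: fits
  row 3: fits
  row 4: blocked -> lock at row 3

Answer: 3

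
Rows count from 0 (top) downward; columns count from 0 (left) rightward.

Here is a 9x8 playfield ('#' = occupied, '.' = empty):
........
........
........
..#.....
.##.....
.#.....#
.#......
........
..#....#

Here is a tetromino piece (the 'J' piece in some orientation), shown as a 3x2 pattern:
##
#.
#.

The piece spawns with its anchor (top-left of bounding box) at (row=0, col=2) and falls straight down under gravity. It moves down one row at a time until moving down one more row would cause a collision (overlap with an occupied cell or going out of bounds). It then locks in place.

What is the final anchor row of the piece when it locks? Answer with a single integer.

Spawn at (row=0, col=2). Try each row:
  row 0: fits
  row 1: blocked -> lock at row 0

Answer: 0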